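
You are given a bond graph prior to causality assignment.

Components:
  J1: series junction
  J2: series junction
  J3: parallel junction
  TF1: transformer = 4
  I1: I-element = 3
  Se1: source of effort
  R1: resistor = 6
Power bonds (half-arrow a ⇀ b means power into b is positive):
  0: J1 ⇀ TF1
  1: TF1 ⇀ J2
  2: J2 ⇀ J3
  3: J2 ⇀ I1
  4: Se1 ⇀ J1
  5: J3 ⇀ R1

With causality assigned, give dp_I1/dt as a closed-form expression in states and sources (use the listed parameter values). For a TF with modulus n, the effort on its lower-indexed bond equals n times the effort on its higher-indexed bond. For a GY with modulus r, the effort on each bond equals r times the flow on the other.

#4 →J1  (Se1: effort source, stroke at far end)
#0 →TF1  (J1: last free bond brings flow in)
#1 →J2  (TF TF1: opposite of bond 0)
#3 →I1  (prefer integral on I1)
#2 →J2  (J2 flow already set via bond 3)
#5 →J3  (only one effort-in slot at J3)

dp_I1/dt = E_Se1/4 - 2*p_I1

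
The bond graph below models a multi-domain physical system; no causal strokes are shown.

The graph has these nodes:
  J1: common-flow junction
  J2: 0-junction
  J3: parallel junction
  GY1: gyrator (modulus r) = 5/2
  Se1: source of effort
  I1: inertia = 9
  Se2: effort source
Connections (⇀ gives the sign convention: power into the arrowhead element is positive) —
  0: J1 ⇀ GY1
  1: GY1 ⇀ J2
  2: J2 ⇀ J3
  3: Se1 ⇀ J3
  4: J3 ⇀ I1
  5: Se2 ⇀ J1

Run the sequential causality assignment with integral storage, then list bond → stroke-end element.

β0 stroke at GY1
β1 stroke at GY1
β2 stroke at J2
β3 stroke at J3
β4 stroke at I1
β5 stroke at J1

#3 stroke at J3  (Se1: effort source, stroke at far end)
#5 stroke at J1  (Se2 fixes effort; stroke away)
#0 stroke at GY1  (closing 1-jn rule on J1)
#2 stroke at J2  (common-e at J3 fixed by 3)
#4 stroke at I1  (common-e at J3 fixed by 3)
#1 stroke at GY1  (through GY1, causality inverts; strokes same side of GY1)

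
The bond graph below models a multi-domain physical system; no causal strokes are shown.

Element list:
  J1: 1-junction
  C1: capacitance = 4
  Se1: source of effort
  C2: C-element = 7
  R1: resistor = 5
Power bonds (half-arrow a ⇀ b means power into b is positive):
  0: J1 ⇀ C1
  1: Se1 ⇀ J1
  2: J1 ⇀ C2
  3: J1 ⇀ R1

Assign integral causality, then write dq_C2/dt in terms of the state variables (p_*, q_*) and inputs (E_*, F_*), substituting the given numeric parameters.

#1 stroke at J1  (Se1 fixes effort; stroke away)
#0 stroke at J1  (C1 integral (e out))
#2 stroke at J1  (C2: C, integral causality)
#3 stroke at R1  (J1 needs exactly one f-in)

dq_C2/dt = E_Se1/5 - q_C1/20 - q_C2/35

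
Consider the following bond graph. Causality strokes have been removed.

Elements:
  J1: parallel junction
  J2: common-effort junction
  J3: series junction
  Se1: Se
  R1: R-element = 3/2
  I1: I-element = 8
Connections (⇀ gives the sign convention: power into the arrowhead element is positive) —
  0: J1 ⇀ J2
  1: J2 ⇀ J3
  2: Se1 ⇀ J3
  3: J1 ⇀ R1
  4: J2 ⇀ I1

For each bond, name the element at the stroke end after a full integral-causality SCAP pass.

b2 |J3  (Se1 (Se) sets effort on bond)
b1 |J2  (closing 1-jn rule on J3)
b0 |J1  (0-jn J2 has e-setter on 1)
b4 |I1  (J2: bond 1 brought effort, rest push out)
b3 |R1  (J1: bond 0 brought effort, rest push out)

#0 stroke→J1
#1 stroke→J2
#2 stroke→J3
#3 stroke→R1
#4 stroke→I1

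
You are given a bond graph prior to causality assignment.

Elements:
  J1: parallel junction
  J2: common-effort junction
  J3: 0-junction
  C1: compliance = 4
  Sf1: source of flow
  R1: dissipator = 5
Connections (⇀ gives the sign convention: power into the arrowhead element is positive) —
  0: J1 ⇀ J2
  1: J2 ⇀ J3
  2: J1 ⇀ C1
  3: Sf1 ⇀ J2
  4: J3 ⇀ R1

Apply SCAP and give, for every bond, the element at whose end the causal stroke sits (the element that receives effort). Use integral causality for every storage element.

b3 stroke at Sf1  (source Sf1 imposes f)
b2 stroke at J1  (prefer integral on C1)
b0 stroke at J2  (0-jn J1 has e-setter on 2)
b1 stroke at J3  (0-jn J2 has e-setter on 0)
b4 stroke at R1  (common-e at J3 fixed by 1)

#0 →J2
#1 →J3
#2 →J1
#3 →Sf1
#4 →R1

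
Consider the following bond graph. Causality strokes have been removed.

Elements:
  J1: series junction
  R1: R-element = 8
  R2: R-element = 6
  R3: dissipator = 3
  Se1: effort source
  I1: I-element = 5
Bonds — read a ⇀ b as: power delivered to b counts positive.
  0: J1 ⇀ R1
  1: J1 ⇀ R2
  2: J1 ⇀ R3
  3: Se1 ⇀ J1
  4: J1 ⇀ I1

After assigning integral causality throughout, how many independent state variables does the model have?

1  (I1 all integral)

b3 stroke→J1  (source Se1 imposes e)
b4 stroke→I1  (I1: I, integral causality)
b0 stroke→J1  (1-jn J1 has f-setter on 4)
b1 stroke→J1  (J1: bond 4 brought flow, rest push out)
b2 stroke→J1  (common-f at J1 fixed by 4)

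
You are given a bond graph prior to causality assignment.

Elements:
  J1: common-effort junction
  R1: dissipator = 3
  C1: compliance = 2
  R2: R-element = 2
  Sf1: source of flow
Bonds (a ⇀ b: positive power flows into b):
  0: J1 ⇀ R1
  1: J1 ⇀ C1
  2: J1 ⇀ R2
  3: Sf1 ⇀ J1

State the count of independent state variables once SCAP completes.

1  (C1 all integral)

b3 stroke→Sf1  (Sf1 fixes flow; stroke at Sf1)
b1 stroke→J1  (C1: C, integral causality)
b0 stroke→R1  (J1: bond 1 brought effort, rest push out)
b2 stroke→R2  (J1: bond 1 brought effort, rest push out)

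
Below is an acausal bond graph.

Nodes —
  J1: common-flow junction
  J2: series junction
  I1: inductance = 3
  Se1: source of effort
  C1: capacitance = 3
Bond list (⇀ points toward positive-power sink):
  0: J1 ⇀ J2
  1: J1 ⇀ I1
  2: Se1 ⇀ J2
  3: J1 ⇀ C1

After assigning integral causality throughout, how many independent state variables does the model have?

2  (C1, I1 all integral)

#2 stroke at J2  (Se1: effort source, stroke at far end)
#0 stroke at J1  (J2: last free bond brings flow in)
#1 stroke at I1  (prefer integral on I1)
#3 stroke at J1  (J1 flow already set via bond 1)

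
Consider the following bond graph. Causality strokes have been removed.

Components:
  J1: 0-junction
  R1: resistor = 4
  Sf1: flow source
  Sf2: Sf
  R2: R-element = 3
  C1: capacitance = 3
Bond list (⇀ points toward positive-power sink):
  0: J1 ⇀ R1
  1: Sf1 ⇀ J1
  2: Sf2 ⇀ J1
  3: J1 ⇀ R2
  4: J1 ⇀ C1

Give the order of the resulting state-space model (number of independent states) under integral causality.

β1 stroke at Sf1  (Sf1 (Sf) sets flow on bond)
β2 stroke at Sf2  (Sf2 fixes flow; stroke at Sf2)
β4 stroke at J1  (C1 outputs effort q/C1)
β0 stroke at R1  (0-jn J1 has e-setter on 4)
β3 stroke at R2  (0-jn J1 has e-setter on 4)

1  (C1 all integral)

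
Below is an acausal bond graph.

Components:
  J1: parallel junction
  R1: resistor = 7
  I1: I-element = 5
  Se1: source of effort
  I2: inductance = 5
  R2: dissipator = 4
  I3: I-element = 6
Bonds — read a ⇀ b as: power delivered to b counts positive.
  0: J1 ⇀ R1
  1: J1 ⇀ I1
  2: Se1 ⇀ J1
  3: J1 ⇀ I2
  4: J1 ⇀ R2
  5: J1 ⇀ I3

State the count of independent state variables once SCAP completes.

3  (I1, I2, I3 all integral)

β2 stroke at J1  (source Se1 imposes e)
β0 stroke at R1  (common-e at J1 fixed by 2)
β1 stroke at I1  (common-e at J1 fixed by 2)
β3 stroke at I2  (J1 effort already set via bond 2)
β4 stroke at R2  (0-jn J1 has e-setter on 2)
β5 stroke at I3  (common-e at J1 fixed by 2)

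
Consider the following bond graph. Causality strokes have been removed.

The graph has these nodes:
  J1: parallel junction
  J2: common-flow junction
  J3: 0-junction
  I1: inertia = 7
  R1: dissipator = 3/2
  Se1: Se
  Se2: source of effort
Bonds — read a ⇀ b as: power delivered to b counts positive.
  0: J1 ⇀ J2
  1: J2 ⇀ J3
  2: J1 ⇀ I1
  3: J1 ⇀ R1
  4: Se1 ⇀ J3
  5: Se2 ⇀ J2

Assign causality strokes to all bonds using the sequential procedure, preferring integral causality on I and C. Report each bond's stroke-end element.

#4 stroke→J3  (Se1 (Se) sets effort on bond)
#5 stroke→J2  (Se2 fixes effort; stroke away)
#1 stroke→J2  (J3 effort already set via bond 4)
#0 stroke→J1  (J2 needs exactly one f-in)
#2 stroke→I1  (0-jn J1 has e-setter on 0)
#3 stroke→R1  (common-e at J1 fixed by 0)

bond 0 |J1
bond 1 |J2
bond 2 |I1
bond 3 |R1
bond 4 |J3
bond 5 |J2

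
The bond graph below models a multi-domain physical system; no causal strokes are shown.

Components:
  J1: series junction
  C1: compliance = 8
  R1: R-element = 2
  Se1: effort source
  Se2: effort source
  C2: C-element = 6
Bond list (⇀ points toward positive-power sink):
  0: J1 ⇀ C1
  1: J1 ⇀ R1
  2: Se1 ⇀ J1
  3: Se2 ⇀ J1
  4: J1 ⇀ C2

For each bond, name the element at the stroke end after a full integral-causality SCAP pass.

β2 stroke→J1  (Se1 fixes effort; stroke away)
β3 stroke→J1  (Se2 (Se) sets effort on bond)
β0 stroke→J1  (C1 outputs effort q/C1)
β4 stroke→J1  (C2 outputs effort q/C2)
β1 stroke→R1  (J1 needs exactly one f-in)

bond 0 stroke at J1
bond 1 stroke at R1
bond 2 stroke at J1
bond 3 stroke at J1
bond 4 stroke at J1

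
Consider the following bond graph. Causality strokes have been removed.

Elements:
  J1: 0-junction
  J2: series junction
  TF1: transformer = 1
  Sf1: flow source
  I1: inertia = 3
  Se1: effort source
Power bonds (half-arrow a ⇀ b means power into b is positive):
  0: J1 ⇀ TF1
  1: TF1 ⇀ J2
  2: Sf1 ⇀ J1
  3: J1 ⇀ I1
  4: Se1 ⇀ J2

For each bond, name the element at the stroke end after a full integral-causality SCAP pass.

b0 →J1
b1 →TF1
b2 →Sf1
b3 →I1
b4 →J2

bond 2 stroke at Sf1  (Sf1 (Sf) sets flow on bond)
bond 4 stroke at J2  (Se1: effort source, stroke at far end)
bond 1 stroke at TF1  (J2: last free bond brings flow in)
bond 0 stroke at J1  (TF1: transformer flips bond 1)
bond 3 stroke at I1  (J1: bond 0 brought effort, rest push out)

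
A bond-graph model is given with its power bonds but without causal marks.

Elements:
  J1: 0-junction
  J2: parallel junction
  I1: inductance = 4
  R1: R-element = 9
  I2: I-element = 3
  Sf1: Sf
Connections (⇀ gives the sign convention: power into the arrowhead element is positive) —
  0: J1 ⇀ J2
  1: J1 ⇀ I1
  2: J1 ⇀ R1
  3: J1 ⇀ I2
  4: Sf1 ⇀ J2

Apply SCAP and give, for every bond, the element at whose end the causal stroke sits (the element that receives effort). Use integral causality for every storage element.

β0 stroke→J2
β1 stroke→I1
β2 stroke→J1
β3 stroke→I2
β4 stroke→Sf1

#4 stroke at Sf1  (Sf1 fixes flow; stroke at Sf1)
#0 stroke at J2  (only one effort-in slot at J2)
#1 stroke at I1  (I1 integral (f out))
#3 stroke at I2  (I2 integral (f out))
#2 stroke at J1  (J1: last free bond brings effort in)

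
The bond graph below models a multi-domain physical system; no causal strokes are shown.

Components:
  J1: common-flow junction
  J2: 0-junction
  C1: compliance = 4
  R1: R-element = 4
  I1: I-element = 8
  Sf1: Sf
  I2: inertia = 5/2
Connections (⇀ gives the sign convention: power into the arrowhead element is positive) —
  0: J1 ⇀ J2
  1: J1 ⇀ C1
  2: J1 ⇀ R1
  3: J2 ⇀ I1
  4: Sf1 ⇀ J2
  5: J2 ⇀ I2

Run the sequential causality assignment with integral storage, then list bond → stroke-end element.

b4 →Sf1  (Sf1 fixes flow; stroke at Sf1)
b1 →J1  (prefer integral on C1)
b3 →I1  (I1: I, integral causality)
b5 →I2  (I2: I, integral causality)
b0 →J2  (J2 needs exactly one e-in)
b2 →J1  (J1 flow already set via bond 0)

#0 |J2
#1 |J1
#2 |J1
#3 |I1
#4 |Sf1
#5 |I2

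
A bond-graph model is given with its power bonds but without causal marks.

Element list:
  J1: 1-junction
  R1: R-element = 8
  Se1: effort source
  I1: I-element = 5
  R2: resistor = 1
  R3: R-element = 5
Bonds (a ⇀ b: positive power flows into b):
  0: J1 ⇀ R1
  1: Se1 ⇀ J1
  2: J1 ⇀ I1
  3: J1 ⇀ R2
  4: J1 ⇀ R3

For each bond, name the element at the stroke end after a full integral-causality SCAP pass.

bond 1 stroke→J1  (Se1 (Se) sets effort on bond)
bond 2 stroke→I1  (prefer integral on I1)
bond 0 stroke→J1  (J1: bond 2 brought flow, rest push out)
bond 3 stroke→J1  (J1: bond 2 brought flow, rest push out)
bond 4 stroke→J1  (J1: bond 2 brought flow, rest push out)

#0 stroke at J1
#1 stroke at J1
#2 stroke at I1
#3 stroke at J1
#4 stroke at J1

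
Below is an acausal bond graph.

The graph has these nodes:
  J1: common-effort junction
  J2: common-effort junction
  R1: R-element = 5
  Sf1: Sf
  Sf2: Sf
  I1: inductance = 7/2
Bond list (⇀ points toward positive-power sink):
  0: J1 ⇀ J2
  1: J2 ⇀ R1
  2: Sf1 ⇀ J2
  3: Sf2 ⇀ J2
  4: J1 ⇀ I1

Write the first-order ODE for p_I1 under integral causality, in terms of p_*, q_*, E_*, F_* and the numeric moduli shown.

bond 2 stroke→Sf1  (Sf1 (Sf) sets flow on bond)
bond 3 stroke→Sf2  (Sf2 (Sf) sets flow on bond)
bond 4 stroke→I1  (I1: I, integral causality)
bond 0 stroke→J1  (J1 needs exactly one e-in)
bond 1 stroke→J2  (J2: last free bond brings effort in)

dp_I1/dt = 5*F_Sf1 + 5*F_Sf2 - 10*p_I1/7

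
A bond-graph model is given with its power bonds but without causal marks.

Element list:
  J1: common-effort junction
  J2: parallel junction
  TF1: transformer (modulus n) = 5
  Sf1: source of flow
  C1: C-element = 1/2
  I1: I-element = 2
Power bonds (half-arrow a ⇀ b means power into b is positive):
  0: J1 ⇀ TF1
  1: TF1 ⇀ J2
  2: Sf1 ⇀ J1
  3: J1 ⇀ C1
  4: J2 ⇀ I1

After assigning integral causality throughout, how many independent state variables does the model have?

β2 stroke→Sf1  (source Sf1 imposes f)
β3 stroke→J1  (prefer integral on C1)
β0 stroke→TF1  (J1: bond 3 brought effort, rest push out)
β1 stroke→J2  (TF TF1: opposite of bond 0)
β4 stroke→I1  (J2: bond 1 brought effort, rest push out)

2  (C1, I1 all integral)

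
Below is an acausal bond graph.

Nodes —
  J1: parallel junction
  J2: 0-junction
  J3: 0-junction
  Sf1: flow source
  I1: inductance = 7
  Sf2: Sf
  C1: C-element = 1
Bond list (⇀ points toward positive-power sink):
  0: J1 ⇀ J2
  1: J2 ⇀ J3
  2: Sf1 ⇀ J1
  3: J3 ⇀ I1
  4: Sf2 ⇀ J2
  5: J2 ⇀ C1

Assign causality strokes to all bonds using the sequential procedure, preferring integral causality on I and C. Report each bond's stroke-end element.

bond 0 stroke→J1
bond 1 stroke→J3
bond 2 stroke→Sf1
bond 3 stroke→I1
bond 4 stroke→Sf2
bond 5 stroke→J2

#2 stroke→Sf1  (source Sf1 imposes f)
#4 stroke→Sf2  (Sf2: flow source, stroke at near end)
#0 stroke→J1  (only one effort-in slot at J1)
#3 stroke→I1  (I1 integral (f out))
#1 stroke→J3  (J3 needs exactly one e-in)
#5 stroke→J2  (closing 0-jn rule on J2)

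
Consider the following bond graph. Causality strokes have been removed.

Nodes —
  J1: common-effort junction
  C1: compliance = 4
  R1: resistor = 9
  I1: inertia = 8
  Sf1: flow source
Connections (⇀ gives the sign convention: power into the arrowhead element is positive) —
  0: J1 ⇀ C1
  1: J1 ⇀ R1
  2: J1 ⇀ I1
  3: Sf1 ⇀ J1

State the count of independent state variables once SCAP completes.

#3 |Sf1  (Sf1 fixes flow; stroke at Sf1)
#0 |J1  (prefer integral on C1)
#1 |R1  (common-e at J1 fixed by 0)
#2 |I1  (0-jn J1 has e-setter on 0)

2  (C1, I1 all integral)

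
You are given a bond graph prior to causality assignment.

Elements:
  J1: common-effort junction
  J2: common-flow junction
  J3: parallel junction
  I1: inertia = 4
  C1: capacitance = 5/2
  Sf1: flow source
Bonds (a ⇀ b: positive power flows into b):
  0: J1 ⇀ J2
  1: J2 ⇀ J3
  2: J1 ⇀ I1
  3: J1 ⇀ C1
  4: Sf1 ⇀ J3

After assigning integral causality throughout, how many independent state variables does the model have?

bond 4 stroke→Sf1  (Sf1: flow source, stroke at near end)
bond 1 stroke→J3  (closing 0-jn rule on J3)
bond 0 stroke→J2  (1-jn J2 has f-setter on 1)
bond 2 stroke→I1  (prefer integral on I1)
bond 3 stroke→J1  (J1 needs exactly one e-in)

2  (C1, I1 all integral)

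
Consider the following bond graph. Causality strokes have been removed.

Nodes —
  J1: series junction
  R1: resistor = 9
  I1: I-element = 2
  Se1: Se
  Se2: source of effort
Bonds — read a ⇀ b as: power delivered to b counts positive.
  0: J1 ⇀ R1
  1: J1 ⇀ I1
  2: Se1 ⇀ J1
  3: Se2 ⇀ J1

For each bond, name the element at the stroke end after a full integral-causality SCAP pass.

b0 stroke→J1
b1 stroke→I1
b2 stroke→J1
b3 stroke→J1

#2 →J1  (Se1: effort source, stroke at far end)
#3 →J1  (Se2 (Se) sets effort on bond)
#1 →I1  (prefer integral on I1)
#0 →J1  (J1: bond 1 brought flow, rest push out)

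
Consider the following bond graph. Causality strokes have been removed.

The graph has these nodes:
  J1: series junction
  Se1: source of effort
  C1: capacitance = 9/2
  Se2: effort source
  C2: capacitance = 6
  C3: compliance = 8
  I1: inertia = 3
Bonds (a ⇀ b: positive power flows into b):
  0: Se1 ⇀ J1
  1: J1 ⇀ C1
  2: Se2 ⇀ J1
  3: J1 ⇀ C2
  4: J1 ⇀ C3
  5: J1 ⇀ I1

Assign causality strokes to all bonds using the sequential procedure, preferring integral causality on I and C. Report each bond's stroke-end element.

#0 stroke→J1  (Se1: effort source, stroke at far end)
#2 stroke→J1  (Se2 (Se) sets effort on bond)
#1 stroke→J1  (C1 integral (e out))
#3 stroke→J1  (C2: C, integral causality)
#4 stroke→J1  (C3 integral (e out))
#5 stroke→I1  (J1 needs exactly one f-in)

#0 stroke at J1
#1 stroke at J1
#2 stroke at J1
#3 stroke at J1
#4 stroke at J1
#5 stroke at I1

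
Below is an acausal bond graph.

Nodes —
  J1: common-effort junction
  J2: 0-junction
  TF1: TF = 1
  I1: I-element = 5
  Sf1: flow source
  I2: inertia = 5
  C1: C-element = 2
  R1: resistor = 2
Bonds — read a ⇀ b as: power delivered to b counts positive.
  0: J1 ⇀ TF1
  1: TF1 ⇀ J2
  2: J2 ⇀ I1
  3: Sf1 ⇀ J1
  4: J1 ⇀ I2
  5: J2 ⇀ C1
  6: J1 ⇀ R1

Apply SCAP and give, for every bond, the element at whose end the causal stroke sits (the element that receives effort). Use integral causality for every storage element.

#3 |Sf1  (source Sf1 imposes f)
#2 |I1  (I1 outputs flow p/I1)
#4 |I2  (I2 integral (f out))
#5 |J2  (C1 outputs effort q/C1)
#1 |TF1  (J2: bond 5 brought effort, rest push out)
#0 |J1  (TF1 one-in-one-out from 1)
#6 |R1  (0-jn J1 has e-setter on 0)

b0 →J1
b1 →TF1
b2 →I1
b3 →Sf1
b4 →I2
b5 →J2
b6 →R1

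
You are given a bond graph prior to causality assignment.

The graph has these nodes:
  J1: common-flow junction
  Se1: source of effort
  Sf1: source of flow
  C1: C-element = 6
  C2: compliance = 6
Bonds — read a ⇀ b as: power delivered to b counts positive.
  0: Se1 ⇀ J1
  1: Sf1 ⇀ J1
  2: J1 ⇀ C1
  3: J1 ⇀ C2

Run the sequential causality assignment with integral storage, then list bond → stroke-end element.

#0 →J1
#1 →Sf1
#2 →J1
#3 →J1

β0 |J1  (Se1 fixes effort; stroke away)
β1 |Sf1  (Sf1: flow source, stroke at near end)
β2 |J1  (J1 flow already set via bond 1)
β3 |J1  (common-f at J1 fixed by 1)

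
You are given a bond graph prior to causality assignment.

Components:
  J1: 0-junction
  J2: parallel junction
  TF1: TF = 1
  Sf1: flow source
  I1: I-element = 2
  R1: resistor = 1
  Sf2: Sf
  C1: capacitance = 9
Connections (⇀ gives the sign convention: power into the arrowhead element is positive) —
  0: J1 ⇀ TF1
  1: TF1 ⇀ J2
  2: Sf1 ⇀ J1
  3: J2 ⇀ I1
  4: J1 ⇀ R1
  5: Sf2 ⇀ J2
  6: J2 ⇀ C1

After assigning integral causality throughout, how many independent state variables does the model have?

2  (C1, I1 all integral)

#2 stroke at Sf1  (Sf1 fixes flow; stroke at Sf1)
#5 stroke at Sf2  (Sf2 fixes flow; stroke at Sf2)
#3 stroke at I1  (I1: I, integral causality)
#6 stroke at J2  (C1: C, integral causality)
#1 stroke at TF1  (J2: bond 6 brought effort, rest push out)
#0 stroke at J1  (through TF1, causality passes straight; one stroke at TF1)
#4 stroke at R1  (0-jn J1 has e-setter on 0)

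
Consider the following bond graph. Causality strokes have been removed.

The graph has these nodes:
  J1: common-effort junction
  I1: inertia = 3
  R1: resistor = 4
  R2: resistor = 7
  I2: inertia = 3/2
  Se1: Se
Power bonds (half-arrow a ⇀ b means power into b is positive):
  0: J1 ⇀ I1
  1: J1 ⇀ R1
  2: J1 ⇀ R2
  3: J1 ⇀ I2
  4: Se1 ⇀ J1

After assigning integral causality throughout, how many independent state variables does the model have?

2  (I1, I2 all integral)

β4 stroke→J1  (Se1: effort source, stroke at far end)
β0 stroke→I1  (J1: bond 4 brought effort, rest push out)
β1 stroke→R1  (J1 effort already set via bond 4)
β2 stroke→R2  (common-e at J1 fixed by 4)
β3 stroke→I2  (common-e at J1 fixed by 4)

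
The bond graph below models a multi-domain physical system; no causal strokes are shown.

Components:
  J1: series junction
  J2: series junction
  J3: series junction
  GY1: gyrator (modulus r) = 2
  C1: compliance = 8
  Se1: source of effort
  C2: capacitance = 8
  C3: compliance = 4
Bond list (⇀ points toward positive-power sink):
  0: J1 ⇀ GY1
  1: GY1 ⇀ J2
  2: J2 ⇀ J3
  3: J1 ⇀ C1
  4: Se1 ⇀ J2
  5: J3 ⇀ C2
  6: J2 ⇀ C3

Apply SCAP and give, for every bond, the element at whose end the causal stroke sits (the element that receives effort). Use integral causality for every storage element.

b4 stroke at J2  (source Se1 imposes e)
b3 stroke at J1  (C1: C, integral causality)
b0 stroke at GY1  (J1 needs exactly one f-in)
b1 stroke at GY1  (GY GY1: same side as bond 0)
b2 stroke at J2  (J2: bond 1 brought flow, rest push out)
b6 stroke at J2  (common-f at J2 fixed by 1)
b5 stroke at J3  (J3: bond 2 brought flow, rest push out)

β0 stroke→GY1
β1 stroke→GY1
β2 stroke→J2
β3 stroke→J1
β4 stroke→J2
β5 stroke→J3
β6 stroke→J2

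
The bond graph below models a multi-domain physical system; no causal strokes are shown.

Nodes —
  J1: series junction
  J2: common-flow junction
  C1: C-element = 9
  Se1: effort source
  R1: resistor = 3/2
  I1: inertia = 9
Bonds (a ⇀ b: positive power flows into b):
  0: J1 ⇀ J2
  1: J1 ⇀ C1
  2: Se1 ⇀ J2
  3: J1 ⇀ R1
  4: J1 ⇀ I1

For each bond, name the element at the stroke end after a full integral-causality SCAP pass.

b0 |J1
b1 |J1
b2 |J2
b3 |J1
b4 |I1

#2 stroke at J2  (Se1 fixes effort; stroke away)
#0 stroke at J1  (J2 needs exactly one f-in)
#1 stroke at J1  (C1 integral (e out))
#4 stroke at I1  (I1 outputs flow p/I1)
#3 stroke at J1  (1-jn J1 has f-setter on 4)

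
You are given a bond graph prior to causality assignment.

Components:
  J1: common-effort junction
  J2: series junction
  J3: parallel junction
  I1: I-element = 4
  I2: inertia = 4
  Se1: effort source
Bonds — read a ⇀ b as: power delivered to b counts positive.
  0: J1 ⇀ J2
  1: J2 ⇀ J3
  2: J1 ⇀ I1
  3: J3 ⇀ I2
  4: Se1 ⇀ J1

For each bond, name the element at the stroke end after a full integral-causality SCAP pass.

b0 stroke at J2
b1 stroke at J3
b2 stroke at I1
b3 stroke at I2
b4 stroke at J1

bond 4 stroke at J1  (Se1 (Se) sets effort on bond)
bond 0 stroke at J2  (J1: bond 4 brought effort, rest push out)
bond 2 stroke at I1  (0-jn J1 has e-setter on 4)
bond 1 stroke at J3  (J2 needs exactly one f-in)
bond 3 stroke at I2  (J3 effort already set via bond 1)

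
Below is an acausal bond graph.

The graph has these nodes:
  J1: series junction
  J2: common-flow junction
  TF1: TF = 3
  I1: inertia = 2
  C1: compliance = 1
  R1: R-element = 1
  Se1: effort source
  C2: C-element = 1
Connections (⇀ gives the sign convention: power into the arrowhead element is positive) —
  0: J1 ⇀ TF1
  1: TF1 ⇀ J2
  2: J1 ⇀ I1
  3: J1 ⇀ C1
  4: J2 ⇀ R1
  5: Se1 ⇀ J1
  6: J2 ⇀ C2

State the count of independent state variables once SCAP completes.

β5 →J1  (Se1 fixes effort; stroke away)
β2 →I1  (I1 integral (f out))
β0 →J1  (common-f at J1 fixed by 2)
β3 →J1  (J1: bond 2 brought flow, rest push out)
β1 →TF1  (through TF1, causality passes straight; one stroke at TF1)
β4 →J2  (J2 flow already set via bond 1)
β6 →J2  (common-f at J2 fixed by 1)

3  (C1, C2, I1 all integral)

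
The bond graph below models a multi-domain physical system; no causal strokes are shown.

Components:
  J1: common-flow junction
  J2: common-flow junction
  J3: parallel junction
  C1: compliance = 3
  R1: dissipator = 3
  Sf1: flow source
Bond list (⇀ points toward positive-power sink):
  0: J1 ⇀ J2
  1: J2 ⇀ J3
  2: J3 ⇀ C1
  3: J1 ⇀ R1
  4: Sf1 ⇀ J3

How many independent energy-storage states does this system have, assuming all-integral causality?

b4 →Sf1  (source Sf1 imposes f)
b2 →J3  (C1 integral (e out))
b1 →J2  (J3 effort already set via bond 2)
b0 →J1  (closing 1-jn rule on J2)
b3 →R1  (J1: last free bond brings flow in)

1  (C1 all integral)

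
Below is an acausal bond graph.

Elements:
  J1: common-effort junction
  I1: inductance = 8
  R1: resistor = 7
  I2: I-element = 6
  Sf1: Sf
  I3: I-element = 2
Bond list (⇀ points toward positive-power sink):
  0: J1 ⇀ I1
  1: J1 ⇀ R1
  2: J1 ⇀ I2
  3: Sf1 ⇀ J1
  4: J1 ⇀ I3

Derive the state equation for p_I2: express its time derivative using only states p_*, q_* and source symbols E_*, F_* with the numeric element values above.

#3 →Sf1  (Sf1: flow source, stroke at near end)
#0 →I1  (I1: I, integral causality)
#2 →I2  (prefer integral on I2)
#4 →I3  (I3 outputs flow p/I3)
#1 →J1  (only one effort-in slot at J1)

dp_I2/dt = 7*F_Sf1 - 7*p_I1/8 - 7*p_I2/6 - 7*p_I3/2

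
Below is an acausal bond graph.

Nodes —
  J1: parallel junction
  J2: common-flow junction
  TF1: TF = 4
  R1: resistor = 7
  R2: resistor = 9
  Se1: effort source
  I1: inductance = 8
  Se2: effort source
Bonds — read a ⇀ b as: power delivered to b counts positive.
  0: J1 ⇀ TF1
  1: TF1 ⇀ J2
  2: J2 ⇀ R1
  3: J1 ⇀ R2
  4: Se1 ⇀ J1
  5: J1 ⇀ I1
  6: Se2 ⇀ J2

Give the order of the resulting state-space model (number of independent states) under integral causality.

1  (I1 all integral)

β4 stroke at J1  (source Se1 imposes e)
β6 stroke at J2  (Se2 (Se) sets effort on bond)
β0 stroke at TF1  (J1 effort already set via bond 4)
β3 stroke at R2  (J1 effort already set via bond 4)
β5 stroke at I1  (J1: bond 4 brought effort, rest push out)
β1 stroke at J2  (TF1 one-in-one-out from 0)
β2 stroke at R1  (J2: last free bond brings flow in)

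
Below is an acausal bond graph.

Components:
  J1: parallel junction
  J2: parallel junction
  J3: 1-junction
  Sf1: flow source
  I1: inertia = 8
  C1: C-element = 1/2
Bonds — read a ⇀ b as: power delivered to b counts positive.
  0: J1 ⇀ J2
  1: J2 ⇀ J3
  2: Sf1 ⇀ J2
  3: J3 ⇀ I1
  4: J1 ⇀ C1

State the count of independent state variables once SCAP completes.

2  (C1, I1 all integral)

bond 2 stroke at Sf1  (source Sf1 imposes f)
bond 3 stroke at I1  (I1 outputs flow p/I1)
bond 1 stroke at J3  (common-f at J3 fixed by 3)
bond 0 stroke at J2  (closing 0-jn rule on J2)
bond 4 stroke at J1  (J1: last free bond brings effort in)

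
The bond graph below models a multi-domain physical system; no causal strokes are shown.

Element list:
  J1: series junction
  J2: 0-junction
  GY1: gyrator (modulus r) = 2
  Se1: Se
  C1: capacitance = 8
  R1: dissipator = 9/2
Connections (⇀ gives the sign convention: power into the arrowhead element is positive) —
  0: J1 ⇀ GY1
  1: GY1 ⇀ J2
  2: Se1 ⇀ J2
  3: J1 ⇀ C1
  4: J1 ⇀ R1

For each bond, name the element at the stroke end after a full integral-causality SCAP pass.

#0 →GY1
#1 →GY1
#2 →J2
#3 →J1
#4 →J1

β2 stroke→J2  (Se1: effort source, stroke at far end)
β1 stroke→GY1  (0-jn J2 has e-setter on 2)
β0 stroke→GY1  (GY GY1: same side as bond 1)
β3 stroke→J1  (common-f at J1 fixed by 0)
β4 stroke→J1  (common-f at J1 fixed by 0)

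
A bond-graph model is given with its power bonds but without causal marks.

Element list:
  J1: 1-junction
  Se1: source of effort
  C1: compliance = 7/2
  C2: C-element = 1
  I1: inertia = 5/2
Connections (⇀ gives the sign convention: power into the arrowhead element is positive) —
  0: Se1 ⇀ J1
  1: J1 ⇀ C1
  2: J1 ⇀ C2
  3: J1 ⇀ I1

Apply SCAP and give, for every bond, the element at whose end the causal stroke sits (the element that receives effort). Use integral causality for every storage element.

#0 →J1
#1 →J1
#2 →J1
#3 →I1

b0 |J1  (Se1 fixes effort; stroke away)
b1 |J1  (C1 outputs effort q/C1)
b2 |J1  (C2: C, integral causality)
b3 |I1  (only one flow-in slot at J1)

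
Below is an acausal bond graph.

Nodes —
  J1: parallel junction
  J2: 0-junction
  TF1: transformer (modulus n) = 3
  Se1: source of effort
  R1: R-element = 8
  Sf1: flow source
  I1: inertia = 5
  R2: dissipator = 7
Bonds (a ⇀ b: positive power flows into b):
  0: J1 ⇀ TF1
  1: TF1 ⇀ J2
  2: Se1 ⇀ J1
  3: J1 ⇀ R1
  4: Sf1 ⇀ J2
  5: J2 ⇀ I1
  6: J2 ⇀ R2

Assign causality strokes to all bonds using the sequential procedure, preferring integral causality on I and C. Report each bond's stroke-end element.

β2 |J1  (Se1: effort source, stroke at far end)
β4 |Sf1  (Sf1 fixes flow; stroke at Sf1)
β0 |TF1  (J1 effort already set via bond 2)
β3 |R1  (J1 effort already set via bond 2)
β1 |J2  (TF TF1: opposite of bond 0)
β5 |I1  (common-e at J2 fixed by 1)
β6 |R2  (J2 effort already set via bond 1)

bond 0 |TF1
bond 1 |J2
bond 2 |J1
bond 3 |R1
bond 4 |Sf1
bond 5 |I1
bond 6 |R2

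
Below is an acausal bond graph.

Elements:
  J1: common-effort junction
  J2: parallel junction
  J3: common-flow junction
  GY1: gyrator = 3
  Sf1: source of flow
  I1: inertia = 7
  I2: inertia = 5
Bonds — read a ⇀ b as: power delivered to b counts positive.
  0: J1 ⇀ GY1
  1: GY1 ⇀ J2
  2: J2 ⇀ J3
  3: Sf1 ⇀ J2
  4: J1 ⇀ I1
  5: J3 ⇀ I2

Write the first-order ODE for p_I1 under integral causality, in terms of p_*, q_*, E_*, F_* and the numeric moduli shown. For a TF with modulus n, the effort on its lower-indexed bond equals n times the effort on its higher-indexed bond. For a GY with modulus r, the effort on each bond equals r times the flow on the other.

dp_I1/dt = -3*F_Sf1 + 3*p_I2/5

bond 3 |Sf1  (Sf1 (Sf) sets flow on bond)
bond 4 |I1  (I1 outputs flow p/I1)
bond 0 |J1  (closing 0-jn rule on J1)
bond 1 |J2  (GY GY1: same side as bond 0)
bond 2 |J3  (0-jn J2 has e-setter on 1)
bond 5 |I2  (only one flow-in slot at J3)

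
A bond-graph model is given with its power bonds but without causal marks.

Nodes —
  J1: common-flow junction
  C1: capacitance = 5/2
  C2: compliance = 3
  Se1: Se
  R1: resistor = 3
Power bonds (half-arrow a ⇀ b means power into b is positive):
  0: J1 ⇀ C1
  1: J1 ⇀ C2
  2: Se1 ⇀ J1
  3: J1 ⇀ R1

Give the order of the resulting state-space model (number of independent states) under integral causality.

β2 stroke at J1  (Se1 (Se) sets effort on bond)
β0 stroke at J1  (prefer integral on C1)
β1 stroke at J1  (C2 integral (e out))
β3 stroke at R1  (J1: last free bond brings flow in)

2  (C1, C2 all integral)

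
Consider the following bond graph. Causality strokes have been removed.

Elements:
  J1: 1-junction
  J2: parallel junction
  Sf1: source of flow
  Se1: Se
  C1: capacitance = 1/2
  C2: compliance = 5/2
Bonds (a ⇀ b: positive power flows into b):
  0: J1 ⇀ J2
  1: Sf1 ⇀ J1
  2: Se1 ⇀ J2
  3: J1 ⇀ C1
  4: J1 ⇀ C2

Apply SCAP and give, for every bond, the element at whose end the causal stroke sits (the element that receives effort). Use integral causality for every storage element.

b1 |Sf1  (Sf1: flow source, stroke at near end)
b2 |J2  (Se1 (Se) sets effort on bond)
b0 |J1  (J1: bond 1 brought flow, rest push out)
b3 |J1  (common-f at J1 fixed by 1)
b4 |J1  (common-f at J1 fixed by 1)

#0 stroke→J1
#1 stroke→Sf1
#2 stroke→J2
#3 stroke→J1
#4 stroke→J1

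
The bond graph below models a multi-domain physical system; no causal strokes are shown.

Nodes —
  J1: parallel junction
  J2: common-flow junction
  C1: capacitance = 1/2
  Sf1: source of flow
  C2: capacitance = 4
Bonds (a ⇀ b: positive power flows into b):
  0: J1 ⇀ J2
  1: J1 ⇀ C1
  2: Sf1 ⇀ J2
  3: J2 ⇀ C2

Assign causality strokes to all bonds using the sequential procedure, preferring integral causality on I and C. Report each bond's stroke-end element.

b0 →J2
b1 →J1
b2 →Sf1
b3 →J2

bond 2 stroke→Sf1  (Sf1 (Sf) sets flow on bond)
bond 0 stroke→J2  (J2: bond 2 brought flow, rest push out)
bond 3 stroke→J2  (J2: bond 2 brought flow, rest push out)
bond 1 stroke→J1  (J1 needs exactly one e-in)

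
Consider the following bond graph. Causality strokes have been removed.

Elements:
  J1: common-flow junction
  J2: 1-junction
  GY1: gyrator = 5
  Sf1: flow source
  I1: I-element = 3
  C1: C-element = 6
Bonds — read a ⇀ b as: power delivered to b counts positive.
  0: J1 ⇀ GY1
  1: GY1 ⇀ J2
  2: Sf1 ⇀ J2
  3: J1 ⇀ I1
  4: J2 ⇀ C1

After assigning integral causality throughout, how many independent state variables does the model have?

#2 →Sf1  (Sf1 fixes flow; stroke at Sf1)
#1 →J2  (J2: bond 2 brought flow, rest push out)
#4 →J2  (J2: bond 2 brought flow, rest push out)
#0 →J1  (GY GY1: same side as bond 1)
#3 →I1  (only one flow-in slot at J1)

2  (C1, I1 all integral)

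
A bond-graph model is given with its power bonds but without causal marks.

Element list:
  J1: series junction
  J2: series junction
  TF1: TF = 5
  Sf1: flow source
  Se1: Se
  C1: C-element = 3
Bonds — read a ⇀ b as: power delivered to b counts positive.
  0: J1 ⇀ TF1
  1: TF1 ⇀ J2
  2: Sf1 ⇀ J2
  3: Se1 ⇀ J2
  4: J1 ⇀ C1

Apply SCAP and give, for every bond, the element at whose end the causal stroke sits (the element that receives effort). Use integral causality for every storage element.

#2 stroke at Sf1  (source Sf1 imposes f)
#3 stroke at J2  (Se1 (Se) sets effort on bond)
#1 stroke at J2  (J2 flow already set via bond 2)
#0 stroke at TF1  (TF1 one-in-one-out from 1)
#4 stroke at J1  (J1: bond 0 brought flow, rest push out)

bond 0 stroke→TF1
bond 1 stroke→J2
bond 2 stroke→Sf1
bond 3 stroke→J2
bond 4 stroke→J1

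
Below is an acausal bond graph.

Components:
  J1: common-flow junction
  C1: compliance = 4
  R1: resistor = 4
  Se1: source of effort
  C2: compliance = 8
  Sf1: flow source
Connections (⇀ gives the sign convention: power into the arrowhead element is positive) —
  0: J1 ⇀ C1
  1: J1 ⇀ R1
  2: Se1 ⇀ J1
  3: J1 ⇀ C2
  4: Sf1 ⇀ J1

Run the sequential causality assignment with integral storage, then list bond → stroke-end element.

b0 |J1
b1 |J1
b2 |J1
b3 |J1
b4 |Sf1

bond 2 |J1  (Se1 fixes effort; stroke away)
bond 4 |Sf1  (Sf1: flow source, stroke at near end)
bond 0 |J1  (1-jn J1 has f-setter on 4)
bond 1 |J1  (J1: bond 4 brought flow, rest push out)
bond 3 |J1  (common-f at J1 fixed by 4)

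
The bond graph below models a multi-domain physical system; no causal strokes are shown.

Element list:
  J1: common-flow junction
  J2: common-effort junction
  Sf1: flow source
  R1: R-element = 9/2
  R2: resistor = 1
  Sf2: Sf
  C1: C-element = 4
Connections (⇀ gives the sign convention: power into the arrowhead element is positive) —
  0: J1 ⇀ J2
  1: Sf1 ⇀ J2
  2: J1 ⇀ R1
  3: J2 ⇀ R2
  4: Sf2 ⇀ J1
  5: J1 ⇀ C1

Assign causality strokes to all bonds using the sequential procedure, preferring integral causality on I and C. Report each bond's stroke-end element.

b1 stroke→Sf1  (Sf1: flow source, stroke at near end)
b4 stroke→Sf2  (Sf2: flow source, stroke at near end)
b0 stroke→J1  (1-jn J1 has f-setter on 4)
b2 stroke→J1  (J1 flow already set via bond 4)
b5 stroke→J1  (J1 flow already set via bond 4)
b3 stroke→J2  (only one effort-in slot at J2)

bond 0 →J1
bond 1 →Sf1
bond 2 →J1
bond 3 →J2
bond 4 →Sf2
bond 5 →J1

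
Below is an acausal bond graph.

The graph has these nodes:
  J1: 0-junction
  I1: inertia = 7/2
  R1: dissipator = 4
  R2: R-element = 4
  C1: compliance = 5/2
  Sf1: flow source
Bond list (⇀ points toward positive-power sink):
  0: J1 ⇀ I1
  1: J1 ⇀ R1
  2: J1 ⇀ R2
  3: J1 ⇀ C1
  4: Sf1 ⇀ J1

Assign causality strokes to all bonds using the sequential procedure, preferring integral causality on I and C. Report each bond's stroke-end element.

#0 →I1
#1 →R1
#2 →R2
#3 →J1
#4 →Sf1

#4 stroke at Sf1  (Sf1: flow source, stroke at near end)
#0 stroke at I1  (I1: I, integral causality)
#3 stroke at J1  (C1: C, integral causality)
#1 stroke at R1  (J1 effort already set via bond 3)
#2 stroke at R2  (0-jn J1 has e-setter on 3)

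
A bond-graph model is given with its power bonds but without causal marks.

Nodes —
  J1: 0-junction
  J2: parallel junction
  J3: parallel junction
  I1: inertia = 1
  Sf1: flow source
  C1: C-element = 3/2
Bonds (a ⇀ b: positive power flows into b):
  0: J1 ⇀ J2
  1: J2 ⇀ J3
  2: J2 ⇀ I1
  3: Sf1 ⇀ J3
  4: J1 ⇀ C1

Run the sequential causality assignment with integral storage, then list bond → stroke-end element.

b3 |Sf1  (Sf1 (Sf) sets flow on bond)
b1 |J3  (only one effort-in slot at J3)
b2 |I1  (I1: I, integral causality)
b0 |J2  (closing 0-jn rule on J2)
b4 |J1  (closing 0-jn rule on J1)

β0 →J2
β1 →J3
β2 →I1
β3 →Sf1
β4 →J1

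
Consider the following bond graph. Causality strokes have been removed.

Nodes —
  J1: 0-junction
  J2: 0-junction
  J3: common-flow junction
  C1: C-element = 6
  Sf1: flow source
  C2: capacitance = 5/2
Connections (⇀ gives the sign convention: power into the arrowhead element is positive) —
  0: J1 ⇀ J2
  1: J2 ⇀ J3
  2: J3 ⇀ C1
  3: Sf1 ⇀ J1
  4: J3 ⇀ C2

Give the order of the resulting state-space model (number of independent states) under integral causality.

b3 |Sf1  (Sf1 (Sf) sets flow on bond)
b0 |J1  (closing 0-jn rule on J1)
b1 |J2  (J2 needs exactly one e-in)
b2 |J3  (1-jn J3 has f-setter on 1)
b4 |J3  (common-f at J3 fixed by 1)

2  (C1, C2 all integral)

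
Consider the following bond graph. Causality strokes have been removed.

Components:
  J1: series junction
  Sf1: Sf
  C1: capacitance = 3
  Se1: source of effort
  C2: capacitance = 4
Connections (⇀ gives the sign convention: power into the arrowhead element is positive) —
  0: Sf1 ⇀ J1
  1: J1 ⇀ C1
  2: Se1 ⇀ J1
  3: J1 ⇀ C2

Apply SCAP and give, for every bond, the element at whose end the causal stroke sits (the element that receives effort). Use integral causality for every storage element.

bond 0 |Sf1
bond 1 |J1
bond 2 |J1
bond 3 |J1

β0 stroke→Sf1  (Sf1 (Sf) sets flow on bond)
β2 stroke→J1  (source Se1 imposes e)
β1 stroke→J1  (J1 flow already set via bond 0)
β3 stroke→J1  (J1 flow already set via bond 0)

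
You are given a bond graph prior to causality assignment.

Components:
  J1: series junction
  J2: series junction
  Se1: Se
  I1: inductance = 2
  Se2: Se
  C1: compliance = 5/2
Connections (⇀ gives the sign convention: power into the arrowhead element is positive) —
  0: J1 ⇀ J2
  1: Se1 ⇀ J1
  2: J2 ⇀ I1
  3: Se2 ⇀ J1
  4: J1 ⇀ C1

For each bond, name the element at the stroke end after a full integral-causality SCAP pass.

β0 →J2
β1 →J1
β2 →I1
β3 →J1
β4 →J1

bond 1 stroke at J1  (source Se1 imposes e)
bond 3 stroke at J1  (Se2 fixes effort; stroke away)
bond 2 stroke at I1  (I1 integral (f out))
bond 0 stroke at J2  (1-jn J2 has f-setter on 2)
bond 4 stroke at J1  (1-jn J1 has f-setter on 0)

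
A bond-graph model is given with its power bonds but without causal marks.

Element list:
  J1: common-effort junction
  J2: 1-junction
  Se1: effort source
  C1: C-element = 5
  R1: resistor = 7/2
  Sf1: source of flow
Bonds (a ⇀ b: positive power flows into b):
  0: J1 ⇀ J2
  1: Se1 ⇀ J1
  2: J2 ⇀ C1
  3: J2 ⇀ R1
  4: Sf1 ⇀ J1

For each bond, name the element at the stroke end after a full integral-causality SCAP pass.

b1 stroke at J1  (Se1 (Se) sets effort on bond)
b4 stroke at Sf1  (Sf1 fixes flow; stroke at Sf1)
b0 stroke at J2  (common-e at J1 fixed by 1)
b2 stroke at J2  (C1 outputs effort q/C1)
b3 stroke at R1  (only one flow-in slot at J2)

#0 |J2
#1 |J1
#2 |J2
#3 |R1
#4 |Sf1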